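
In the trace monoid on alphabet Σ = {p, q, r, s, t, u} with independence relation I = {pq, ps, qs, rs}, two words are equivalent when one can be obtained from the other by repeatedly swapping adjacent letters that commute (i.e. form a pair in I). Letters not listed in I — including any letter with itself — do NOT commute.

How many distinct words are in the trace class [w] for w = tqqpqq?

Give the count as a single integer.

5

#0=t has no predecessor
#1=q depends on [0:t]
#2=q depends on [1:q]
#3=p depends on [0:t]
#4=q depends on [2:q]
#5=q depends on [4:q]
sources: [0:t]
N(rest) = Σ N(rest − s) over sources s of rest; N(one piece) = 1:
  size 1 → [3]=1  [5]=1
  size 2 → [3,5]=2  [4,5]=1
  size 3 → [2,4,5]=1  [3,4,5]=3
  size 4 → [1,2,4,5]=1  [2,3,4,5]=4
  first=0(t) contributes 5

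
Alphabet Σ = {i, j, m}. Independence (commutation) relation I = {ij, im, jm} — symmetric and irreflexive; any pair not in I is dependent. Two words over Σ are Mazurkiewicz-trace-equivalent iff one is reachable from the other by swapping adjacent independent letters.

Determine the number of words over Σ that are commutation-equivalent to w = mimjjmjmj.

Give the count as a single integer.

630

#0=m has no predecessor
#1=i has no predecessor
#2=m depends on [0:m]
#3=j has no predecessor
#4=j depends on [3:j]
#5=m depends on [2:m]
#6=j depends on [4:j]
#7=m depends on [5:m]
#8=j depends on [6:j]
sources: [0:m, 1:i, 3:j]
N(rest) = Σ N(rest − s) over sources s of rest; N(one piece) = 1:
  size 1 → [1]=1  [7]=1  [8]=1
  size 2 → [1,7]=2  [1,8]=2  [5,7]=1  [6,8]=1  [7,8]=2
  size 3 → [1,5,7]=3  [1,6,8]=3  [1,7,8]=6  [2,5,7]=1  [4,6,8]=1  [5,7,8]=3  [6,7,8]=3
  size 4 → [0,2,5,7]=1  [1,2,5,7]=4  [1,4,6,8]=4  [1,5,7,8]=12  [1,6,7,8]=12  [2,5,7,8]=4  [3,4,6,8]=1  [4,6,7,8]=4  [5,6,7,8]=6
  size 5 → [0,1,2,5,7]=5  [0,2,5,7,8]=5  [1,2,5,7,8]=20  [1,3,4,6,8]=5  [1,4,6,7,8]=20  [1,5,6,7,8]=30  [2,5,6,7,8]=10  [3,4,6,7,8]=5  [4,5,6,7,8]=10
  size 6 → [0,1,2,5,7,8]=30  [0,2,5,6,7,8]=15  [1,2,5,6,7,8]=60  [1,3,4,6,7,8]=30  [1,4,5,6,7,8]=60  [2,4,5,6,7,8]=20  [3,4,5,6,7,8]=15
  size 7 → [0,1,2,5,6,7,8]=105  [0,2,4,5,6,7,8]=35  [1,2,4,5,6,7,8]=140  [1,3,4,5,6,7,8]=105  [2,3,4,5,6,7,8]=35
  first=0(m) contributes 280
  first=1(i) contributes 70
  first=3(j) contributes 280
|[w]| = 630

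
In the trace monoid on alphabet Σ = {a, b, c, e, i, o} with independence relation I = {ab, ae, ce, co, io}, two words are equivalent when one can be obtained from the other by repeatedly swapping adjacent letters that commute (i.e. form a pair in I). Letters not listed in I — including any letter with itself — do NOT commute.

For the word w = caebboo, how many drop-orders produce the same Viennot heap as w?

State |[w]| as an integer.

7

drop 0:c onto floor
drop 1:a onto {0:c}
drop 2:e onto floor
drop 3:b onto {0:c, 2:e}
drop 4:b onto {3:b}
drop 5:o onto {1:a, 4:b}
drop 6:o onto {5:o}
ground layer = {0:c, 2:e}
drop-orders for the pieces not yet dropped (sum over which currently-grounded one goes next):
  1 to go: {6} 1
  2 to go: {5,6} 1
  3 to go: {1,5,6} 1  {4,5,6} 1
  4 to go: {1,4,5,6} 2  {3,4,5,6} 1
  5 to go: {1,3,4,5,6} 3  {2,3,4,5,6} 1
  if 0:c drops first: 4 orders
  if 2:e drops first: 3 orders
heap linearizations: 7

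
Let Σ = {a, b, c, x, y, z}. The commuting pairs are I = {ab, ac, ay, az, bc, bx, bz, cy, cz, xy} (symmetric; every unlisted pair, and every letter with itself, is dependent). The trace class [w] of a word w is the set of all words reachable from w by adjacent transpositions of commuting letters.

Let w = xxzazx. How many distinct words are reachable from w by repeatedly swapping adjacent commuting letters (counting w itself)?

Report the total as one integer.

piece 0:x — minimal
piece 1:x rests on {0:x}
piece 2:z rests on {1:x}
piece 3:a rests on {1:x}
piece 4:z rests on {2:z}
piece 5:x rests on {3:a, 4:z}
minimal pieces: {0:x}
ways to finish when only these pieces remain (= sum over removing one remaining piece with nothing left below it):
  1 left: {5}→1
  2 left: {3,5}→1  {4,5}→1
  3 left: {2,4,5}→1  {3,4,5}→2
  4 left: {2,3,4,5}→3
  placing 0:x first → 3 extensions

3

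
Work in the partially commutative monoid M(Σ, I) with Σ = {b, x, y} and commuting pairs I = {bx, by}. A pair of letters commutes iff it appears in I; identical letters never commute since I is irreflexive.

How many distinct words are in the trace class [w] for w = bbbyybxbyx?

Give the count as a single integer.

252

piece 0:b — minimal
piece 1:b rests on {0:b}
piece 2:b rests on {1:b}
piece 3:y — minimal
piece 4:y rests on {3:y}
piece 5:b rests on {2:b}
piece 6:x rests on {4:y}
piece 7:b rests on {5:b}
piece 8:y rests on {6:x}
piece 9:x rests on {8:y}
minimal pieces: {0:b, 3:y}
ways to finish when only these pieces remain (= sum over removing one remaining piece with nothing left below it):
  1 left: {7}→1  {9}→1
  2 left: {5,7}→1  {7,9}→2  {8,9}→1
  3 left: {2,5,7}→1  {5,7,9}→3  {6,8,9}→1  {7,8,9}→3
  4 left: {1,2,5,7}→1  {2,5,7,9}→4  {4,6,8,9}→1  {5,7,8,9}→6  {6,7,8,9}→4
  5 left: {0,1,2,5,7}→1  {1,2,5,7,9}→5  {2,5,7,8,9}→10  {3,4,6,8,9}→1  {4,6,7,8,9}→5  {5,6,7,8,9}→10
  6 left: {0,1,2,5,7,9}→6  {1,2,5,7,8,9}→15  {2,5,6,7,8,9}→20  {3,4,6,7,8,9}→6  {4,5,6,7,8,9}→15
  7 left: {0,1,2,5,7,8,9}→21  {1,2,5,6,7,8,9}→35  {2,4,5,6,7,8,9}→35  {3,4,5,6,7,8,9}→21
  8 left: {0,1,2,5,6,7,8,9}→56  {1,2,4,5,6,7,8,9}→70  {2,3,4,5,6,7,8,9}→56
  placing 0:b first → 126 extensions
  placing 3:y first → 126 extensions
total linear extensions = 252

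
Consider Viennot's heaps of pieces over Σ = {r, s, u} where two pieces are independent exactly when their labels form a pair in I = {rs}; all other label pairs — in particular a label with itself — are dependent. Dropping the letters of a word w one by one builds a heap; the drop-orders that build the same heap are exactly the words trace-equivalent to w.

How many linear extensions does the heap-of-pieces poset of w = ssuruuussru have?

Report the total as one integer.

0(s) covers ∅
1(s) covers 0:s
2(u) covers 1:s
3(r) covers 2:u
4(u) covers 3:r
5(u) covers 4:u
6(u) covers 5:u
7(s) covers 6:u
8(s) covers 7:s
9(r) covers 6:u
10(u) covers 8:s, 9:r
floor of heap: 0:s
completions by unplaced set U, small U first (add the entries for U minus each lowest piece of U):
  |U|=1: {10}:1
  |U|=2: {8,10}:1  {9,10}:1
  |U|=3: {7,8,10}:1  {8,9,10}:2
  |U|=4: {7,8,9,10}:3
  |U|=5: {6,7,8,9,10}:3
  |U|=6: {5,6,7,8,9,10}:3
  |U|=7: {4,5,6,7,8,9,10}:3
  |U|=8: {3,4,5,6,7,8,9,10}:3
  |U|=9: {2,3,4,5,6,7,8,9,10}:3
  start at 0(s): 3

3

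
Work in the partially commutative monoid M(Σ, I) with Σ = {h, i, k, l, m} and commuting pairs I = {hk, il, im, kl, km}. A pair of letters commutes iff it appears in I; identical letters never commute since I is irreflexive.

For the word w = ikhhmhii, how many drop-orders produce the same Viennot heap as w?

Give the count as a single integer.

5

drop 0:i onto floor
drop 1:k onto {0:i}
drop 2:h onto {0:i}
drop 3:h onto {2:h}
drop 4:m onto {3:h}
drop 5:h onto {4:m}
drop 6:i onto {1:k, 5:h}
drop 7:i onto {6:i}
ground layer = {0:i}
drop-orders for the pieces not yet dropped (sum over which currently-grounded one goes next):
  1 to go: {7} 1
  2 to go: {6,7} 1
  3 to go: {1,6,7} 1  {5,6,7} 1
  4 to go: {1,5,6,7} 2  {4,5,6,7} 1
  5 to go: {1,4,5,6,7} 3  {3,4,5,6,7} 1
  6 to go: {1,3,4,5,6,7} 4  {2,3,4,5,6,7} 1
  if 0:i drops first: 5 orders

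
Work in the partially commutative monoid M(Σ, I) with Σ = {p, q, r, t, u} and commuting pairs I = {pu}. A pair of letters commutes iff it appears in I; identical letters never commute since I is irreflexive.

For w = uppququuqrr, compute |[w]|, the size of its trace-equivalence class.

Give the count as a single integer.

3

#0=u has no predecessor
#1=p has no predecessor
#2=p depends on [1:p]
#3=q depends on [0:u, 2:p]
#4=u depends on [3:q]
#5=q depends on [4:u]
#6=u depends on [5:q]
#7=u depends on [6:u]
#8=q depends on [7:u]
#9=r depends on [8:q]
#10=r depends on [9:r]
sources: [0:u, 1:p]
N(rest) = Σ N(rest − s) over sources s of rest; N(one piece) = 1:
  size 1 → [10]=1
  size 2 → [9,10]=1
  size 3 → [8,9,10]=1
  size 4 → [7,8,9,10]=1
  size 5 → [6,7,8,9,10]=1
  size 6 → [5,6,7,8,9,10]=1
  size 7 → [4,5,6,7,8,9,10]=1
  size 8 → [3,4,5,6,7,8,9,10]=1
  size 9 → [0,3,4,5,6,7,8,9,10]=1  [2,3,4,5,6,7,8,9,10]=1
  first=0(u) contributes 1
  first=1(p) contributes 2
|[w]| = 3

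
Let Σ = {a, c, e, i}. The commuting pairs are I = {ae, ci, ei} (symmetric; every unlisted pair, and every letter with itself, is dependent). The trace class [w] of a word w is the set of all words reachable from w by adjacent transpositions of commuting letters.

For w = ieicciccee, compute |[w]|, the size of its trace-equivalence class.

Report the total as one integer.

piece 0:i — minimal
piece 1:e — minimal
piece 2:i rests on {0:i}
piece 3:c rests on {1:e}
piece 4:c rests on {3:c}
piece 5:i rests on {2:i}
piece 6:c rests on {4:c}
piece 7:c rests on {6:c}
piece 8:e rests on {7:c}
piece 9:e rests on {8:e}
minimal pieces: {0:i, 1:e}
ways to finish when only these pieces remain (= sum over removing one remaining piece with nothing left below it):
  1 left: {5}→1  {9}→1
  2 left: {2,5}→1  {5,9}→2  {8,9}→1
  3 left: {0,2,5}→1  {2,5,9}→3  {5,8,9}→3  {7,8,9}→1
  4 left: {0,2,5,9}→4  {2,5,8,9}→6  {5,7,8,9}→4  {6,7,8,9}→1
  5 left: {0,2,5,8,9}→10  {2,5,7,8,9}→10  {4,6,7,8,9}→1  {5,6,7,8,9}→5
  6 left: {0,2,5,7,8,9}→20  {2,5,6,7,8,9}→15  {3,4,6,7,8,9}→1  {4,5,6,7,8,9}→6
  7 left: {0,2,5,6,7,8,9}→35  {1,3,4,6,7,8,9}→1  {2,4,5,6,7,8,9}→21  {3,4,5,6,7,8,9}→7
  8 left: {0,2,4,5,6,7,8,9}→56  {1,3,4,5,6,7,8,9}→8  {2,3,4,5,6,7,8,9}→28
  placing 0:i first → 36 extensions
  placing 1:e first → 84 extensions
total linear extensions = 120

120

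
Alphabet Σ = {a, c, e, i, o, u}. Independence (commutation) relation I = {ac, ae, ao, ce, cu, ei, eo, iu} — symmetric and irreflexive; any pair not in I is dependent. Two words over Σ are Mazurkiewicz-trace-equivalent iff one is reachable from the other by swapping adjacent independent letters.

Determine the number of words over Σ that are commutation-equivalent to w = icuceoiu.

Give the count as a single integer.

#0=i has no predecessor
#1=c depends on [0:i]
#2=u has no predecessor
#3=c depends on [1:c]
#4=e depends on [2:u]
#5=o depends on [2:u, 3:c]
#6=i depends on [5:o]
#7=u depends on [4:e, 5:o]
sources: [0:i, 2:u]
N(rest) = Σ N(rest − s) over sources s of rest; N(one piece) = 1:
  size 1 → [6]=1  [7]=1
  size 2 → [4,7]=1  [6,7]=2
  size 3 → [4,6,7]=3  [5,6,7]=2
  size 4 → [3,5,6,7]=2  [4,5,6,7]=5
  size 5 → [1,3,5,6,7]=2  [2,4,5,6,7]=5  [3,4,5,6,7]=7
  size 6 → [0,1,3,5,6,7]=2  [1,3,4,5,6,7]=9  [2,3,4,5,6,7]=12
  first=0(i) contributes 21
  first=2(u) contributes 11
|[w]| = 32

32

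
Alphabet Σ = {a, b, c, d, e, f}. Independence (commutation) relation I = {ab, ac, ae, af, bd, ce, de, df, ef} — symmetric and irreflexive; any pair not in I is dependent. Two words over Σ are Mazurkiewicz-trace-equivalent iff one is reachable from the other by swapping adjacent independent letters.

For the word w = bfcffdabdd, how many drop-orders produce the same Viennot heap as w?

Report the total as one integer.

#0=b has no predecessor
#1=f depends on [0:b]
#2=c depends on [1:f]
#3=f depends on [2:c]
#4=f depends on [3:f]
#5=d depends on [2:c]
#6=a depends on [5:d]
#7=b depends on [4:f]
#8=d depends on [6:a]
#9=d depends on [8:d]
sources: [0:b]
N(rest) = Σ N(rest − s) over sources s of rest; N(one piece) = 1:
  size 1 → [7]=1  [9]=1
  size 2 → [4,7]=1  [7,9]=2  [8,9]=1
  size 3 → [3,4,7]=1  [4,7,9]=3  [6,8,9]=1  [7,8,9]=3
  size 4 → [3,4,7,9]=4  [4,7,8,9]=6  [5,6,8,9]=1  [6,7,8,9]=4
  size 5 → [3,4,7,8,9]=10  [4,6,7,8,9]=10  [5,6,7,8,9]=5
  size 6 → [3,4,6,7,8,9]=20  [4,5,6,7,8,9]=15
  size 7 → [3,4,5,6,7,8,9]=35
  size 8 → [2,3,4,5,6,7,8,9]=35
  first=0(b) contributes 35

35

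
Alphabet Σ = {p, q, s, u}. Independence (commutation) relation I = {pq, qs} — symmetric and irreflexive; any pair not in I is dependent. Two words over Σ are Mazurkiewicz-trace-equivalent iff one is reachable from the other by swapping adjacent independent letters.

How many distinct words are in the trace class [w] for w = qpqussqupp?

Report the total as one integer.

9

#0=q has no predecessor
#1=p has no predecessor
#2=q depends on [0:q]
#3=u depends on [1:p, 2:q]
#4=s depends on [3:u]
#5=s depends on [4:s]
#6=q depends on [3:u]
#7=u depends on [5:s, 6:q]
#8=p depends on [7:u]
#9=p depends on [8:p]
sources: [0:q, 1:p]
N(rest) = Σ N(rest − s) over sources s of rest; N(one piece) = 1:
  size 1 → [9]=1
  size 2 → [8,9]=1
  size 3 → [7,8,9]=1
  size 4 → [5,7,8,9]=1  [6,7,8,9]=1
  size 5 → [4,5,7,8,9]=1  [5,6,7,8,9]=2
  size 6 → [4,5,6,7,8,9]=3
  size 7 → [3,4,5,6,7,8,9]=3
  size 8 → [1,3,4,5,6,7,8,9]=3  [2,3,4,5,6,7,8,9]=3
  first=0(q) contributes 6
  first=1(p) contributes 3
|[w]| = 9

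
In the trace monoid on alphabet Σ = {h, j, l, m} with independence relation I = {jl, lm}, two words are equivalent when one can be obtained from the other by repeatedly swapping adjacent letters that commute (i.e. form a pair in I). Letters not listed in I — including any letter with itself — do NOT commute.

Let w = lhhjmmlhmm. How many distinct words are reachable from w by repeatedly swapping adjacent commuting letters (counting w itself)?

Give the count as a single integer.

4

piece 0:l — minimal
piece 1:h rests on {0:l}
piece 2:h rests on {1:h}
piece 3:j rests on {2:h}
piece 4:m rests on {3:j}
piece 5:m rests on {4:m}
piece 6:l rests on {2:h}
piece 7:h rests on {5:m, 6:l}
piece 8:m rests on {7:h}
piece 9:m rests on {8:m}
minimal pieces: {0:l}
ways to finish when only these pieces remain (= sum over removing one remaining piece with nothing left below it):
  1 left: {9}→1
  2 left: {8,9}→1
  3 left: {7,8,9}→1
  4 left: {5,7,8,9}→1  {6,7,8,9}→1
  5 left: {4,5,7,8,9}→1  {5,6,7,8,9}→2
  6 left: {3,4,5,7,8,9}→1  {4,5,6,7,8,9}→3
  7 left: {3,4,5,6,7,8,9}→4
  8 left: {2,3,4,5,6,7,8,9}→4
  placing 0:l first → 4 extensions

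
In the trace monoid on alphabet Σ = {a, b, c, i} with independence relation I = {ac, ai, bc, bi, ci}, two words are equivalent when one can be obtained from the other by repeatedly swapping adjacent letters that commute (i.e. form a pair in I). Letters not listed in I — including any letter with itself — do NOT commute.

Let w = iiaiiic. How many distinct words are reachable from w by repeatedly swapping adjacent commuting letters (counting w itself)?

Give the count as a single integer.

42

#0=i has no predecessor
#1=i depends on [0:i]
#2=a has no predecessor
#3=i depends on [1:i]
#4=i depends on [3:i]
#5=i depends on [4:i]
#6=c has no predecessor
sources: [0:i, 2:a, 6:c]
N(rest) = Σ N(rest − s) over sources s of rest; N(one piece) = 1:
  size 1 → [2]=1  [5]=1  [6]=1
  size 2 → [2,5]=2  [2,6]=2  [4,5]=1  [5,6]=2
  size 3 → [2,4,5]=3  [2,5,6]=6  [3,4,5]=1  [4,5,6]=3
  size 4 → [1,3,4,5]=1  [2,3,4,5]=4  [2,4,5,6]=12  [3,4,5,6]=4
  size 5 → [0,1,3,4,5]=1  [1,2,3,4,5]=5  [1,3,4,5,6]=5  [2,3,4,5,6]=20
  first=0(i) contributes 30
  first=2(a) contributes 6
  first=6(c) contributes 6
|[w]| = 42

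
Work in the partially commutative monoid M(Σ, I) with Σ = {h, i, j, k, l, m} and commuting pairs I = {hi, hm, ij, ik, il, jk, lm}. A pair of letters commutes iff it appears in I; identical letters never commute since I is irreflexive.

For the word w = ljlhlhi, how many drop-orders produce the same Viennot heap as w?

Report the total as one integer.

7

piece 0:l — minimal
piece 1:j rests on {0:l}
piece 2:l rests on {1:j}
piece 3:h rests on {2:l}
piece 4:l rests on {3:h}
piece 5:h rests on {4:l}
piece 6:i — minimal
minimal pieces: {0:l, 6:i}
ways to finish when only these pieces remain (= sum over removing one remaining piece with nothing left below it):
  1 left: {5}→1  {6}→1
  2 left: {4,5}→1  {5,6}→2
  3 left: {3,4,5}→1  {4,5,6}→3
  4 left: {2,3,4,5}→1  {3,4,5,6}→4
  5 left: {1,2,3,4,5}→1  {2,3,4,5,6}→5
  placing 0:l first → 6 extensions
  placing 6:i first → 1 extensions
total linear extensions = 7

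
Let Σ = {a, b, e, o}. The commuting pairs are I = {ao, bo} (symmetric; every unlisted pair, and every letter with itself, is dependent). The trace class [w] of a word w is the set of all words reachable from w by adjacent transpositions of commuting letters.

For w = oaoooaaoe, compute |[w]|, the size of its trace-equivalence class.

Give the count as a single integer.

piece 0:o — minimal
piece 1:a — minimal
piece 2:o rests on {0:o}
piece 3:o rests on {2:o}
piece 4:o rests on {3:o}
piece 5:a rests on {1:a}
piece 6:a rests on {5:a}
piece 7:o rests on {4:o}
piece 8:e rests on {6:a, 7:o}
minimal pieces: {0:o, 1:a}
ways to finish when only these pieces remain (= sum over removing one remaining piece with nothing left below it):
  1 left: {8}→1
  2 left: {6,8}→1  {7,8}→1
  3 left: {4,7,8}→1  {5,6,8}→1  {6,7,8}→2
  4 left: {1,5,6,8}→1  {3,4,7,8}→1  {4,6,7,8}→3  {5,6,7,8}→3
  5 left: {1,5,6,7,8}→4  {2,3,4,7,8}→1  {3,4,6,7,8}→4  {4,5,6,7,8}→6
  6 left: {0,2,3,4,7,8}→1  {1,4,5,6,7,8}→10  {2,3,4,6,7,8}→5  {3,4,5,6,7,8}→10
  7 left: {0,2,3,4,6,7,8}→6  {1,3,4,5,6,7,8}→20  {2,3,4,5,6,7,8}→15
  placing 0:o first → 35 extensions
  placing 1:a first → 21 extensions
total linear extensions = 56

56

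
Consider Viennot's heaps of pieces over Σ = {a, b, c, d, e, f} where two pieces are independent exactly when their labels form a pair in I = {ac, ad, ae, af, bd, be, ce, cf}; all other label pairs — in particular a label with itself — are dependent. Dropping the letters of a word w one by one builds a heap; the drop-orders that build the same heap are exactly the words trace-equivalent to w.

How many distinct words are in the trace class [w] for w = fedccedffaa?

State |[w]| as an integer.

165

piece 0:f — minimal
piece 1:e rests on {0:f}
piece 2:d rests on {1:e}
piece 3:c rests on {2:d}
piece 4:c rests on {3:c}
piece 5:e rests on {2:d}
piece 6:d rests on {4:c, 5:e}
piece 7:f rests on {6:d}
piece 8:f rests on {7:f}
piece 9:a — minimal
piece 10:a rests on {9:a}
minimal pieces: {0:f, 9:a}
ways to finish when only these pieces remain (= sum over removing one remaining piece with nothing left below it):
  1 left: {8}→1  {10}→1
  2 left: {7,8}→1  {8,10}→2  {9,10}→1
  3 left: {6,7,8}→1  {7,8,10}→3  {8,9,10}→3
  4 left: {4,6,7,8}→1  {5,6,7,8}→1  {6,7,8,10}→4  {7,8,9,10}→6
  5 left: {3,4,6,7,8}→1  {4,5,6,7,8}→2  {4,6,7,8,10}→5  {5,6,7,8,10}→5  {6,7,8,9,10}→10
  6 left: {3,4,5,6,7,8}→3  {3,4,6,7,8,10}→6  {4,5,6,7,8,10}→12  {4,6,7,8,9,10}→15  {5,6,7,8,9,10}→15
  7 left: {2,3,4,5,6,7,8}→3  {3,4,5,6,7,8,10}→21  {3,4,6,7,8,9,10}→21  {4,5,6,7,8,9,10}→42
  8 left: {1,2,3,4,5,6,7,8}→3  {2,3,4,5,6,7,8,10}→24  {3,4,5,6,7,8,9,10}→84
  9 left: {0,1,2,3,4,5,6,7,8}→3  {1,2,3,4,5,6,7,8,10}→27  {2,3,4,5,6,7,8,9,10}→108
  placing 0:f first → 135 extensions
  placing 9:a first → 30 extensions
total linear extensions = 165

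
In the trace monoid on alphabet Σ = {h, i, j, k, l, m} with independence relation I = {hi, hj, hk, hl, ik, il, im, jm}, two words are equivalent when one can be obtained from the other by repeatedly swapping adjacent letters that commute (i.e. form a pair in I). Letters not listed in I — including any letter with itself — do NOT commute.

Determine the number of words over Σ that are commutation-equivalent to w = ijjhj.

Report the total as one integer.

piece 0:i — minimal
piece 1:j rests on {0:i}
piece 2:j rests on {1:j}
piece 3:h — minimal
piece 4:j rests on {2:j}
minimal pieces: {0:i, 3:h}
ways to finish when only these pieces remain (= sum over removing one remaining piece with nothing left below it):
  1 left: {3}→1  {4}→1
  2 left: {2,4}→1  {3,4}→2
  3 left: {1,2,4}→1  {2,3,4}→3
  placing 0:i first → 4 extensions
  placing 3:h first → 1 extensions
total linear extensions = 5

5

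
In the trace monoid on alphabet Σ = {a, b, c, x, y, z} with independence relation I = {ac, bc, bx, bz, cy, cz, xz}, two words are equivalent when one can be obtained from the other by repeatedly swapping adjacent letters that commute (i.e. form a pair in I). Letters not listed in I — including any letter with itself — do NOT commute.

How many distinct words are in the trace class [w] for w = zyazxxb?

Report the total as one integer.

0(z) covers ∅
1(y) covers 0:z
2(a) covers 1:y
3(z) covers 2:a
4(x) covers 2:a
5(x) covers 4:x
6(b) covers 2:a
floor of heap: 0:z
completions by unplaced set U, small U first (add the entries for U minus each lowest piece of U):
  |U|=1: {3}:1  {5}:1  {6}:1
  |U|=2: {3,5}:2  {3,6}:2  {4,5}:1  {5,6}:2
  |U|=3: {3,4,5}:3  {3,5,6}:6  {4,5,6}:3
  |U|=4: {3,4,5,6}:12
  |U|=5: {2,3,4,5,6}:12
  start at 0(z): 12

12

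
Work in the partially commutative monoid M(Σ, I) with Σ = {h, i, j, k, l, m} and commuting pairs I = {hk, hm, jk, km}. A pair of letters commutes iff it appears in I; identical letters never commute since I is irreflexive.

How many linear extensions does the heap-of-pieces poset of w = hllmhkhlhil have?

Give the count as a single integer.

12

0(h) covers ∅
1(l) covers 0:h
2(l) covers 1:l
3(m) covers 2:l
4(h) covers 2:l
5(k) covers 2:l
6(h) covers 4:h
7(l) covers 3:m, 5:k, 6:h
8(h) covers 7:l
9(i) covers 8:h
10(l) covers 9:i
floor of heap: 0:h
completions by unplaced set U, small U first (add the entries for U minus each lowest piece of U):
  |U|=1: {10}:1
  |U|=2: {9,10}:1
  |U|=3: {8,9,10}:1
  |U|=4: {7,8,9,10}:1
  |U|=5: {3,7,8,9,10}:1  {5,7,8,9,10}:1  {6,7,8,9,10}:1
  |U|=6: {3,5,7,8,9,10}:2  {3,6,7,8,9,10}:2  {4,6,7,8,9,10}:1  {5,6,7,8,9,10}:2
  |U|=7: {3,4,6,7,8,9,10}:3  {3,5,6,7,8,9,10}:6  {4,5,6,7,8,9,10}:3
  |U|=8: {3,4,5,6,7,8,9,10}:12
  |U|=9: {2,3,4,5,6,7,8,9,10}:12
  start at 0(h): 12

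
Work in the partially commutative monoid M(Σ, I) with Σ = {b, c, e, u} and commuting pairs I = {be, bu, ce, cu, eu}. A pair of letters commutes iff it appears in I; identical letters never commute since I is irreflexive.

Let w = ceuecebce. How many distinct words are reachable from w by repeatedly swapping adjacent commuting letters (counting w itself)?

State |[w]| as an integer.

piece 0:c — minimal
piece 1:e — minimal
piece 2:u — minimal
piece 3:e rests on {1:e}
piece 4:c rests on {0:c}
piece 5:e rests on {3:e}
piece 6:b rests on {4:c}
piece 7:c rests on {6:b}
piece 8:e rests on {5:e}
minimal pieces: {0:c, 1:e, 2:u}
ways to finish when only these pieces remain (= sum over removing one remaining piece with nothing left below it):
  1 left: {2}→1  {7}→1  {8}→1
  2 left: {2,7}→2  {2,8}→2  {5,8}→1  {6,7}→1  {7,8}→2
  3 left: {2,5,8}→3  {2,6,7}→3  {2,7,8}→6  {3,5,8}→1  {4,6,7}→1  {5,7,8}→3  {6,7,8}→3
  4 left: {0,4,6,7}→1  {1,3,5,8}→1  {2,3,5,8}→4  {2,4,6,7}→4  {2,5,7,8}→12  {2,6,7,8}→12  {3,5,7,8}→4  {4,6,7,8}→4  {5,6,7,8}→6
  5 left: {0,2,4,6,7}→5  {0,4,6,7,8}→5  {1,2,3,5,8}→5  {1,3,5,7,8}→5  {2,3,5,7,8}→20  {2,4,6,7,8}→20  {2,5,6,7,8}→30  {3,5,6,7,8}→10  {4,5,6,7,8}→10
  6 left: {0,2,4,6,7,8}→30  {0,4,5,6,7,8}→15  {1,2,3,5,7,8}→30  {1,3,5,6,7,8}→15  {2,3,5,6,7,8}→60  {2,4,5,6,7,8}→60  {3,4,5,6,7,8}→20
  7 left: {0,2,4,5,6,7,8}→105  {0,3,4,5,6,7,8}→35  {1,2,3,5,6,7,8}→105  {1,3,4,5,6,7,8}→35  {2,3,4,5,6,7,8}→140
  placing 0:c first → 280 extensions
  placing 1:e first → 280 extensions
  placing 2:u first → 70 extensions
total linear extensions = 630

630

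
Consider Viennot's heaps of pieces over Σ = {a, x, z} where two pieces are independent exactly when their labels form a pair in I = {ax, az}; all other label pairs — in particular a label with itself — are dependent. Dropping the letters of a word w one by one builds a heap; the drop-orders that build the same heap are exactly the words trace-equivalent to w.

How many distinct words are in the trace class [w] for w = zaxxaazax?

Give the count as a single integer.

0(z) covers ∅
1(a) covers ∅
2(x) covers 0:z
3(x) covers 2:x
4(a) covers 1:a
5(a) covers 4:a
6(z) covers 3:x
7(a) covers 5:a
8(x) covers 6:z
floor of heap: 0:z, 1:a
completions by unplaced set U, small U first (add the entries for U minus each lowest piece of U):
  |U|=1: {7}:1  {8}:1
  |U|=2: {5,7}:1  {6,8}:1  {7,8}:2
  |U|=3: {3,6,8}:1  {4,5,7}:1  {5,7,8}:3  {6,7,8}:3
  |U|=4: {1,4,5,7}:1  {2,3,6,8}:1  {3,6,7,8}:4  {4,5,7,8}:4  {5,6,7,8}:6
  |U|=5: {0,2,3,6,8}:1  {1,4,5,7,8}:5  {2,3,6,7,8}:5  {3,5,6,7,8}:10  {4,5,6,7,8}:10
  |U|=6: {0,2,3,6,7,8}:6  {1,4,5,6,7,8}:15  {2,3,5,6,7,8}:15  {3,4,5,6,7,8}:20
  |U|=7: {0,2,3,5,6,7,8}:21  {1,3,4,5,6,7,8}:35  {2,3,4,5,6,7,8}:35
  start at 0(z): 70
  start at 1(a): 56
sum over floor = 126

126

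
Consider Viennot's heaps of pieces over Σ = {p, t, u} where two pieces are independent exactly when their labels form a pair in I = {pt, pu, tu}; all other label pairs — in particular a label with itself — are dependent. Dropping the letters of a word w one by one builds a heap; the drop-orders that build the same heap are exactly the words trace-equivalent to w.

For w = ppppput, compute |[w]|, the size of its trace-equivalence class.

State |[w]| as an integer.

piece 0:p — minimal
piece 1:p rests on {0:p}
piece 2:p rests on {1:p}
piece 3:p rests on {2:p}
piece 4:p rests on {3:p}
piece 5:u — minimal
piece 6:t — minimal
minimal pieces: {0:p, 5:u, 6:t}
ways to finish when only these pieces remain (= sum over removing one remaining piece with nothing left below it):
  1 left: {4}→1  {5}→1  {6}→1
  2 left: {3,4}→1  {4,5}→2  {4,6}→2  {5,6}→2
  3 left: {2,3,4}→1  {3,4,5}→3  {3,4,6}→3  {4,5,6}→6
  4 left: {1,2,3,4}→1  {2,3,4,5}→4  {2,3,4,6}→4  {3,4,5,6}→12
  5 left: {0,1,2,3,4}→1  {1,2,3,4,5}→5  {1,2,3,4,6}→5  {2,3,4,5,6}→20
  placing 0:p first → 30 extensions
  placing 5:u first → 6 extensions
  placing 6:t first → 6 extensions
total linear extensions = 42

42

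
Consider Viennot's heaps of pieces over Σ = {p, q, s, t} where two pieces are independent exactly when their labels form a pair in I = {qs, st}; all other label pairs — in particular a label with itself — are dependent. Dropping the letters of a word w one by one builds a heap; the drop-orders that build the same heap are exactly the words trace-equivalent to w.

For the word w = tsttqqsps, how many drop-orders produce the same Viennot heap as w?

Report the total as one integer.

piece 0:t — minimal
piece 1:s — minimal
piece 2:t rests on {0:t}
piece 3:t rests on {2:t}
piece 4:q rests on {3:t}
piece 5:q rests on {4:q}
piece 6:s rests on {1:s}
piece 7:p rests on {5:q, 6:s}
piece 8:s rests on {7:p}
minimal pieces: {0:t, 1:s}
ways to finish when only these pieces remain (= sum over removing one remaining piece with nothing left below it):
  1 left: {8}→1
  2 left: {7,8}→1
  3 left: {5,7,8}→1  {6,7,8}→1
  4 left: {1,6,7,8}→1  {4,5,7,8}→1  {5,6,7,8}→2
  5 left: {1,5,6,7,8}→3  {3,4,5,7,8}→1  {4,5,6,7,8}→3
  6 left: {1,4,5,6,7,8}→6  {2,3,4,5,7,8}→1  {3,4,5,6,7,8}→4
  7 left: {0,2,3,4,5,7,8}→1  {1,3,4,5,6,7,8}→10  {2,3,4,5,6,7,8}→5
  placing 0:t first → 15 extensions
  placing 1:s first → 6 extensions
total linear extensions = 21

21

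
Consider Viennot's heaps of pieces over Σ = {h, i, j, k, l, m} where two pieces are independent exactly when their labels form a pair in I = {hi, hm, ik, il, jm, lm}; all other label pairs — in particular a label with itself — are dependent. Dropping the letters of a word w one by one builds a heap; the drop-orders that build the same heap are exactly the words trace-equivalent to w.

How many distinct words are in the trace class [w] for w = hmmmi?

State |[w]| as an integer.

0(h) covers ∅
1(m) covers ∅
2(m) covers 1:m
3(m) covers 2:m
4(i) covers 3:m
floor of heap: 0:h, 1:m
completions by unplaced set U, small U first (add the entries for U minus each lowest piece of U):
  |U|=1: {0}:1  {4}:1
  |U|=2: {0,4}:2  {3,4}:1
  |U|=3: {0,3,4}:3  {2,3,4}:1
  start at 0(h): 1
  start at 1(m): 4
sum over floor = 5

5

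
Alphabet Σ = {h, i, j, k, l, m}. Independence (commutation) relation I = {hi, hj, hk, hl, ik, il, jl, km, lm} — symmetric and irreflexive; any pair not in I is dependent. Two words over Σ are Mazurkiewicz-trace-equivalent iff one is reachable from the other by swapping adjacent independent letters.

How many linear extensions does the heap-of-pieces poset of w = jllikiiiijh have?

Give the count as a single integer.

drop 0:j onto floor
drop 1:l onto floor
drop 2:l onto {1:l}
drop 3:i onto {0:j}
drop 4:k onto {0:j, 2:l}
drop 5:i onto {3:i}
drop 6:i onto {5:i}
drop 7:i onto {6:i}
drop 8:i onto {7:i}
drop 9:j onto {4:k, 8:i}
drop 10:h onto floor
ground layer = {0:j, 1:l, 10:h}
drop-orders for the pieces not yet dropped (sum over which currently-grounded one goes next):
  1 to go: {9} 1  {10} 1
  2 to go: {4,9} 1  {8,9} 1  {9,10} 2
  3 to go: {2,4,9} 1  {4,8,9} 2  {4,9,10} 3  {7,8,9} 1  {8,9,10} 3
  4 to go: {1,2,4,9} 1  {2,4,8,9} 3  {2,4,9,10} 4  {4,7,8,9} 3  {4,8,9,10} 8  {6,7,8,9} 1  {7,8,9,10} 4
  5 to go: {1,2,4,8,9} 4  {1,2,4,9,10} 5  {2,4,7,8,9} 6  {2,4,8,9,10} 15  {4,6,7,8,9} 4  {4,7,8,9,10} 15  {5,6,7,8,9} 1  {6,7,8,9,10} 5
  6 to go: {1,2,4,7,8,9} 10  {1,2,4,8,9,10} 24  {2,4,6,7,8,9} 10  {2,4,7,8,9,10} 36  {3,5,6,7,8,9} 1  {4,5,6,7,8,9} 5  {4,6,7,8,9,10} 24  {5,6,7,8,9,10} 6
  7 to go: {1,2,4,6,7,8,9} 20  {1,2,4,7,8,9,10} 70  {2,4,5,6,7,8,9} 15  {2,4,6,7,8,9,10} 70  {3,4,5,6,7,8,9} 6  {3,5,6,7,8,9,10} 7  {4,5,6,7,8,9,10} 35
  8 to go: {0,3,4,5,6,7,8,9} 6  {1,2,4,5,6,7,8,9} 35  {1,2,4,6,7,8,9,10} 160  {2,3,4,5,6,7,8,9} 21  {2,4,5,6,7,8,9,10} 120  {3,4,5,6,7,8,9,10} 48
  9 to go: {0,2,3,4,5,6,7,8,9} 27  {0,3,4,5,6,7,8,9,10} 54  {1,2,3,4,5,6,7,8,9} 56  {1,2,4,5,6,7,8,9,10} 315  {2,3,4,5,6,7,8,9,10} 189
  if 0:j drops first: 560 orders
  if 1:l drops first: 270 orders
  if 10:h drops first: 83 orders
heap linearizations: 913

913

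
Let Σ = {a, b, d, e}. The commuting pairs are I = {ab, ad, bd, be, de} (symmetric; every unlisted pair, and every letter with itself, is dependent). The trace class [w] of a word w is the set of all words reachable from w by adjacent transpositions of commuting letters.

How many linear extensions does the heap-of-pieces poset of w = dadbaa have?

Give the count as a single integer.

drop 0:d onto floor
drop 1:a onto floor
drop 2:d onto {0:d}
drop 3:b onto floor
drop 4:a onto {1:a}
drop 5:a onto {4:a}
ground layer = {0:d, 1:a, 3:b}
drop-orders for the pieces not yet dropped (sum over which currently-grounded one goes next):
  1 to go: {2} 1  {3} 1  {5} 1
  2 to go: {0,2} 1  {2,3} 2  {2,5} 2  {3,5} 2  {4,5} 1
  3 to go: {0,2,3} 3  {0,2,5} 3  {1,4,5} 1  {2,3,5} 6  {2,4,5} 3  {3,4,5} 3
  4 to go: {0,2,3,5} 12  {0,2,4,5} 6  {1,2,4,5} 4  {1,3,4,5} 4  {2,3,4,5} 12
  if 0:d drops first: 20 orders
  if 1:a drops first: 30 orders
  if 3:b drops first: 10 orders
heap linearizations: 60

60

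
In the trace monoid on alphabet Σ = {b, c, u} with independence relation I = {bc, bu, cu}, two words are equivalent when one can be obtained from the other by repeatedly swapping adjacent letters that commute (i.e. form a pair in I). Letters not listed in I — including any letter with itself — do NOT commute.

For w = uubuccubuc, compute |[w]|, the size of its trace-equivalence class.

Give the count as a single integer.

piece 0:u — minimal
piece 1:u rests on {0:u}
piece 2:b — minimal
piece 3:u rests on {1:u}
piece 4:c — minimal
piece 5:c rests on {4:c}
piece 6:u rests on {3:u}
piece 7:b rests on {2:b}
piece 8:u rests on {6:u}
piece 9:c rests on {5:c}
minimal pieces: {0:u, 2:b, 4:c}
ways to finish when only these pieces remain (= sum over removing one remaining piece with nothing left below it):
  1 left: {7}→1  {8}→1  {9}→1
  2 left: {2,7}→1  {5,9}→1  {6,8}→1  {7,8}→2  {7,9}→2  {8,9}→2
  3 left: {2,7,8}→3  {2,7,9}→3  {3,6,8}→1  {4,5,9}→1  {5,7,9}→3  {5,8,9}→3  {6,7,8}→3  {6,8,9}→3  {7,8,9}→6
  4 left: {1,3,6,8}→1  {2,5,7,9}→6  {2,6,7,8}→6  {2,7,8,9}→12  {3,6,7,8}→4  {3,6,8,9}→4  {4,5,7,9}→4  {4,5,8,9}→4  {5,6,8,9}→6  {5,7,8,9}→12  {6,7,8,9}→12
  5 left: {0,1,3,6,8}→1  {1,3,6,7,8}→5  {1,3,6,8,9}→5  {2,3,6,7,8}→10  {2,4,5,7,9}→10  {2,5,7,8,9}→30  {2,6,7,8,9}→30  {3,5,6,8,9}→10  {3,6,7,8,9}→20  {4,5,6,8,9}→10  {4,5,7,8,9}→20  {5,6,7,8,9}→30
  6 left: {0,1,3,6,7,8}→6  {0,1,3,6,8,9}→6  {1,2,3,6,7,8}→15  {1,3,5,6,8,9}→15  {1,3,6,7,8,9}→30  {2,3,6,7,8,9}→60  {2,4,5,7,8,9}→60  {2,5,6,7,8,9}→90  {3,4,5,6,8,9}→20  {3,5,6,7,8,9}→60  {4,5,6,7,8,9}→60
  7 left: {0,1,2,3,6,7,8}→21  {0,1,3,5,6,8,9}→21  {0,1,3,6,7,8,9}→42  {1,2,3,6,7,8,9}→105  {1,3,4,5,6,8,9}→35  {1,3,5,6,7,8,9}→105  {2,3,5,6,7,8,9}→210  {2,4,5,6,7,8,9}→210  {3,4,5,6,7,8,9}→140
  8 left: {0,1,2,3,6,7,8,9}→168  {0,1,3,4,5,6,8,9}→56  {0,1,3,5,6,7,8,9}→168  {1,2,3,5,6,7,8,9}→420  {1,3,4,5,6,7,8,9}→280  {2,3,4,5,6,7,8,9}→560
  placing 0:u first → 1260 extensions
  placing 2:b first → 504 extensions
  placing 4:c first → 756 extensions
total linear extensions = 2520

2520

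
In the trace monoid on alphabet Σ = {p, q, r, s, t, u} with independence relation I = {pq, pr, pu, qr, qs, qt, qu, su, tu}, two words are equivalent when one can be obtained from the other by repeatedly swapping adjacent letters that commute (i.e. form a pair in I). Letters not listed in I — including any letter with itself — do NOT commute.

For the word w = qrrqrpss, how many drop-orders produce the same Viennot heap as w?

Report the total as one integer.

drop 0:q onto floor
drop 1:r onto floor
drop 2:r onto {1:r}
drop 3:q onto {0:q}
drop 4:r onto {2:r}
drop 5:p onto floor
drop 6:s onto {4:r, 5:p}
drop 7:s onto {6:s}
ground layer = {0:q, 1:r, 5:p}
drop-orders for the pieces not yet dropped (sum over which currently-grounded one goes next):
  1 to go: {3} 1  {7} 1
  2 to go: {0,3} 1  {3,7} 2  {6,7} 1
  3 to go: {0,3,7} 3  {3,6,7} 3  {4,6,7} 1  {5,6,7} 1
  4 to go: {0,3,6,7} 6  {2,4,6,7} 1  {3,4,6,7} 4  {3,5,6,7} 4  {4,5,6,7} 2
  5 to go: {0,3,4,6,7} 10  {0,3,5,6,7} 10  {1,2,4,6,7} 1  {2,3,4,6,7} 5  {2,4,5,6,7} 3  {3,4,5,6,7} 10
  6 to go: {0,2,3,4,6,7} 15  {0,3,4,5,6,7} 30  {1,2,3,4,6,7} 6  {1,2,4,5,6,7} 4  {2,3,4,5,6,7} 18
  if 0:q drops first: 28 orders
  if 1:r drops first: 63 orders
  if 5:p drops first: 21 orders
heap linearizations: 112

112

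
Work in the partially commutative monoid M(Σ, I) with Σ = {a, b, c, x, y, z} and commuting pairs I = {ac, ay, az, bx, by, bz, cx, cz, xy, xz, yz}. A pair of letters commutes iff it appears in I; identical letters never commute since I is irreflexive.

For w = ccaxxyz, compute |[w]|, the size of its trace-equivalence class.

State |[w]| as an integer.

piece 0:c — minimal
piece 1:c rests on {0:c}
piece 2:a — minimal
piece 3:x rests on {2:a}
piece 4:x rests on {3:x}
piece 5:y rests on {1:c}
piece 6:z — minimal
minimal pieces: {0:c, 2:a, 6:z}
ways to finish when only these pieces remain (= sum over removing one remaining piece with nothing left below it):
  1 left: {4}→1  {5}→1  {6}→1
  2 left: {1,5}→1  {3,4}→1  {4,5}→2  {4,6}→2  {5,6}→2
  3 left: {0,1,5}→1  {1,4,5}→3  {1,5,6}→3  {2,3,4}→1  {3,4,5}→3  {3,4,6}→3  {4,5,6}→6
  4 left: {0,1,4,5}→4  {0,1,5,6}→4  {1,3,4,5}→6  {1,4,5,6}→12  {2,3,4,5}→4  {2,3,4,6}→4  {3,4,5,6}→12
  5 left: {0,1,3,4,5}→10  {0,1,4,5,6}→20  {1,2,3,4,5}→10  {1,3,4,5,6}→30  {2,3,4,5,6}→20
  placing 0:c first → 60 extensions
  placing 2:a first → 60 extensions
  placing 6:z first → 20 extensions
total linear extensions = 140

140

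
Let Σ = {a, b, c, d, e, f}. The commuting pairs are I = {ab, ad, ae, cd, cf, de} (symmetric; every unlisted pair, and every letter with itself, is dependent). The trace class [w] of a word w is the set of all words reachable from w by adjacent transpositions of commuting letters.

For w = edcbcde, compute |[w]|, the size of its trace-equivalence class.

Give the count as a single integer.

9

#0=e has no predecessor
#1=d has no predecessor
#2=c depends on [0:e]
#3=b depends on [1:d, 2:c]
#4=c depends on [3:b]
#5=d depends on [3:b]
#6=e depends on [4:c]
sources: [0:e, 1:d]
N(rest) = Σ N(rest − s) over sources s of rest; N(one piece) = 1:
  size 1 → [5]=1  [6]=1
  size 2 → [4,6]=1  [5,6]=2
  size 3 → [4,5,6]=3
  size 4 → [3,4,5,6]=3
  size 5 → [1,3,4,5,6]=3  [2,3,4,5,6]=3
  first=0(e) contributes 6
  first=1(d) contributes 3
|[w]| = 9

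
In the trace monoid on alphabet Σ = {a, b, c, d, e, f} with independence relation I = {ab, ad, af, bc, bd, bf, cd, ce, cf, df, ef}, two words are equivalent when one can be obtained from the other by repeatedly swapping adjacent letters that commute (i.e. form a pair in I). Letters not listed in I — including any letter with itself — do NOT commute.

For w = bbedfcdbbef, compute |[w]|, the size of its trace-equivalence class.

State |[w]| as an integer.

2970

piece 0:b — minimal
piece 1:b rests on {0:b}
piece 2:e rests on {1:b}
piece 3:d rests on {2:e}
piece 4:f — minimal
piece 5:c — minimal
piece 6:d rests on {3:d}
piece 7:b rests on {2:e}
piece 8:b rests on {7:b}
piece 9:e rests on {6:d, 8:b}
piece 10:f rests on {4:f}
minimal pieces: {0:b, 4:f, 5:c}
ways to finish when only these pieces remain (= sum over removing one remaining piece with nothing left below it):
  1 left: {5}→1  {9}→1  {10}→1
  2 left: {4,10}→1  {5,9}→2  {5,10}→2  {6,9}→1  {8,9}→1  {9,10}→2
  3 left: {3,6,9}→1  {4,5,10}→3  {4,9,10}→3  {5,6,9}→3  {5,8,9}→3  {5,9,10}→6  {6,8,9}→2  {6,9,10}→3  {7,8,9}→1  {8,9,10}→3
  4 left: {3,5,6,9}→4  {3,6,8,9}→3  {3,6,9,10}→4  {4,5,9,10}→12  {4,6,9,10}→6  {4,8,9,10}→6  {5,6,8,9}→8  {5,6,9,10}→12  {5,7,8,9}→4  {5,8,9,10}→12  {6,7,8,9}→3  {6,8,9,10}→8  {7,8,9,10}→4
  5 left: {3,4,6,9,10}→10  {3,5,6,8,9}→15  {3,5,6,9,10}→20  {3,6,7,8,9}→6  {3,6,8,9,10}→15  {4,5,6,9,10}→30  {4,5,8,9,10}→30  {4,6,8,9,10}→20  {4,7,8,9,10}→10  {5,6,7,8,9}→15  {5,6,8,9,10}→40  {5,7,8,9,10}→20  {6,7,8,9,10}→15
  6 left: {2,3,6,7,8,9}→6  {3,4,5,6,9,10}→60  {3,4,6,8,9,10}→45  {3,5,6,7,8,9}→36  {3,5,6,8,9,10}→90  {3,6,7,8,9,10}→36  {4,5,6,8,9,10}→120  {4,5,7,8,9,10}→60  {4,6,7,8,9,10}→45  {5,6,7,8,9,10}→90
  7 left: {1,2,3,6,7,8,9}→6  {2,3,5,6,7,8,9}→42  {2,3,6,7,8,9,10}→42  {3,4,5,6,8,9,10}→315  {3,4,6,7,8,9,10}→126  {3,5,6,7,8,9,10}→252  {4,5,6,7,8,9,10}→315
  8 left: {0,1,2,3,6,7,8,9}→6  {1,2,3,5,6,7,8,9}→48  {1,2,3,6,7,8,9,10}→48  {2,3,4,6,7,8,9,10}→168  {2,3,5,6,7,8,9,10}→336  {3,4,5,6,7,8,9,10}→1008
  9 left: {0,1,2,3,5,6,7,8,9}→54  {0,1,2,3,6,7,8,9,10}→54  {1,2,3,4,6,7,8,9,10}→216  {1,2,3,5,6,7,8,9,10}→432  {2,3,4,5,6,7,8,9,10}→1512
  placing 0:b first → 2160 extensions
  placing 4:f first → 540 extensions
  placing 5:c first → 270 extensions
total linear extensions = 2970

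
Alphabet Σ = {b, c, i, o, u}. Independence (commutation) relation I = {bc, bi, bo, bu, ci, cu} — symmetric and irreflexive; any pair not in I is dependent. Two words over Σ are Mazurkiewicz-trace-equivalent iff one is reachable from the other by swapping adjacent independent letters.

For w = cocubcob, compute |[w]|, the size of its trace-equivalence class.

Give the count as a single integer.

0(c) covers ∅
1(o) covers 0:c
2(c) covers 1:o
3(u) covers 1:o
4(b) covers ∅
5(c) covers 2:c
6(o) covers 3:u, 5:c
7(b) covers 4:b
floor of heap: 0:c, 4:b
completions by unplaced set U, small U first (add the entries for U minus each lowest piece of U):
  |U|=1: {6}:1  {7}:1
  |U|=2: {3,6}:1  {4,7}:1  {5,6}:1  {6,7}:2
  |U|=3: {2,5,6}:1  {3,5,6}:2  {3,6,7}:3  {4,6,7}:3  {5,6,7}:3
  |U|=4: {2,3,5,6}:3  {2,5,6,7}:4  {3,4,6,7}:6  {3,5,6,7}:8  {4,5,6,7}:6
  |U|=5: {1,2,3,5,6}:3  {2,3,5,6,7}:15  {2,4,5,6,7}:10  {3,4,5,6,7}:20
  |U|=6: {0,1,2,3,5,6}:3  {1,2,3,5,6,7}:18  {2,3,4,5,6,7}:45
  start at 0(c): 63
  start at 4(b): 21
sum over floor = 84

84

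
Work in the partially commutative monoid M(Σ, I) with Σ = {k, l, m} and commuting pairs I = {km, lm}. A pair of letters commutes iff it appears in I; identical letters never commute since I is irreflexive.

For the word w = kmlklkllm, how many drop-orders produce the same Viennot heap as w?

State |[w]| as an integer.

0(k) covers ∅
1(m) covers ∅
2(l) covers 0:k
3(k) covers 2:l
4(l) covers 3:k
5(k) covers 4:l
6(l) covers 5:k
7(l) covers 6:l
8(m) covers 1:m
floor of heap: 0:k, 1:m
completions by unplaced set U, small U first (add the entries for U minus each lowest piece of U):
  |U|=1: {7}:1  {8}:1
  |U|=2: {1,8}:1  {6,7}:1  {7,8}:2
  |U|=3: {1,7,8}:3  {5,6,7}:1  {6,7,8}:3
  |U|=4: {1,6,7,8}:6  {4,5,6,7}:1  {5,6,7,8}:4
  |U|=5: {1,5,6,7,8}:10  {3,4,5,6,7}:1  {4,5,6,7,8}:5
  |U|=6: {1,4,5,6,7,8}:15  {2,3,4,5,6,7}:1  {3,4,5,6,7,8}:6
  |U|=7: {0,2,3,4,5,6,7}:1  {1,3,4,5,6,7,8}:21  {2,3,4,5,6,7,8}:7
  start at 0(k): 28
  start at 1(m): 8
sum over floor = 36

36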